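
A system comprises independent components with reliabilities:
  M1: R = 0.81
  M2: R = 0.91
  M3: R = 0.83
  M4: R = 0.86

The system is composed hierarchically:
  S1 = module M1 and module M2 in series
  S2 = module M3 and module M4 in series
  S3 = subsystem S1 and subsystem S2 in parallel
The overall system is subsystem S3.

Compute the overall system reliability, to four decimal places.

Series (M1 and M2): 0.810000 × 0.910000 = 0.737100
Series (M3 and M4): 0.830000 × 0.860000 = 0.713800
Parallel ([0.737100] and [0.713800]): 1 − (1 − 0.737100)(1 − 0.713800) = 0.9248

0.9248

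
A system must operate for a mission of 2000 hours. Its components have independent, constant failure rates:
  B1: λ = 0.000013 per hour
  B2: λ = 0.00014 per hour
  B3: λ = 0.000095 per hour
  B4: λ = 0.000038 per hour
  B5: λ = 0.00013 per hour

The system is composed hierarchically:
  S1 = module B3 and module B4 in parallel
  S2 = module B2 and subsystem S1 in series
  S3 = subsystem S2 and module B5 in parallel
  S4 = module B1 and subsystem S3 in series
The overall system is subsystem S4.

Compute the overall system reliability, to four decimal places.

0.9177

R(B1) = exp(−0.000013 × 2000) = 0.974335
R(B2) = exp(−0.00014 × 2000) = 0.755784
R(B3) = exp(−0.000095 × 2000) = 0.826959
R(B4) = exp(−0.000038 × 2000) = 0.926816
R(B5) = exp(−0.00013 × 2000) = 0.771052
Parallel (B3 and B4): 1 − (1 − 0.826959)(1 − 0.926816) = 0.987336
Series (B2 and [0.987336]): 0.755784 × 0.987336 = 0.746213
Parallel ([0.746213] and B5): 1 − (1 − 0.746213)(1 − 0.771052) = 0.941896
Series (B1 and [0.941896]): 0.974335 × 0.941896 = 0.9177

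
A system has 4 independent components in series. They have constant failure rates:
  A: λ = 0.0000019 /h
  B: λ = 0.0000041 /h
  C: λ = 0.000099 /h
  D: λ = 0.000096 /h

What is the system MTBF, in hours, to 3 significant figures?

Series of exponential components: λ_sys = Σ λ_i
λ_sys = 0.0000019 + 0.0000041 + 0.000099 + 0.000096 = 2.0100e-04 /h
MTBF = 1 / λ_sys = 4980 h

4980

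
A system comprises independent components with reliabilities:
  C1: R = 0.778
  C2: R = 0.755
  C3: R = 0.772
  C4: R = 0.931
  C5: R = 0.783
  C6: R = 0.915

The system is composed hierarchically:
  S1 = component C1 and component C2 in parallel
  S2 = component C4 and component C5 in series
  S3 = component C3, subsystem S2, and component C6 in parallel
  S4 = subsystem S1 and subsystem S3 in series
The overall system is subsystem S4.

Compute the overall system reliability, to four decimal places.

0.9406

Parallel (C1 and C2): 1 − (1 − 0.778000)(1 − 0.755000) = 0.945610
Series (C4 and C5): 0.931000 × 0.783000 = 0.728973
Parallel (C3, [0.728973], and C6): 1 − (1 − 0.772000)(1 − 0.728973)(1 − 0.915000) = 0.994747
Series ([0.945610] and [0.994747]): 0.945610 × 0.994747 = 0.9406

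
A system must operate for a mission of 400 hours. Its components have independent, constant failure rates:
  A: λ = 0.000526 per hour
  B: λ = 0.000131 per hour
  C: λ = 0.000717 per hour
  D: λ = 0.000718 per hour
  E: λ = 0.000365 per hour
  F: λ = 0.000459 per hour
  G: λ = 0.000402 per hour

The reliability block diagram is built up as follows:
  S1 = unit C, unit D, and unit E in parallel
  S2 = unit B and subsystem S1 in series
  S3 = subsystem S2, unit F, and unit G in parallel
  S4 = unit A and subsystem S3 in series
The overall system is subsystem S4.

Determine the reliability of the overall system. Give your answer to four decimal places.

0.8091

R(A) = exp(−0.000526 × 400) = 0.810260
R(B) = exp(−0.000131 × 400) = 0.948949
R(C) = exp(−0.000717 × 400) = 0.750662
R(D) = exp(−0.000718 × 400) = 0.750362
R(E) = exp(−0.000365 × 400) = 0.864158
R(F) = exp(−0.000459 × 400) = 0.832269
R(G) = exp(−0.000402 × 400) = 0.851462
Parallel (C, D, and E): 1 − (1 − 0.750662)(1 − 0.750362)(1 − 0.864158) = 0.991545
Series (B and [0.991545]): 0.948949 × 0.991545 = 0.940926
Parallel ([0.940926], F, and G): 1 − (1 − 0.940926)(1 − 0.832269)(1 − 0.851462) = 0.998528
Series (A and [0.998528]): 0.810260 × 0.998528 = 0.8091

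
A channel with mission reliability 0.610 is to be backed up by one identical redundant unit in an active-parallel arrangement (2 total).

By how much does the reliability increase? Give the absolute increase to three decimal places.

0.238

R_before = 0.610
R_after = 1 − (1 − 0.610)^2 = 0.848
ΔR = 0.848 − 0.610 = 0.238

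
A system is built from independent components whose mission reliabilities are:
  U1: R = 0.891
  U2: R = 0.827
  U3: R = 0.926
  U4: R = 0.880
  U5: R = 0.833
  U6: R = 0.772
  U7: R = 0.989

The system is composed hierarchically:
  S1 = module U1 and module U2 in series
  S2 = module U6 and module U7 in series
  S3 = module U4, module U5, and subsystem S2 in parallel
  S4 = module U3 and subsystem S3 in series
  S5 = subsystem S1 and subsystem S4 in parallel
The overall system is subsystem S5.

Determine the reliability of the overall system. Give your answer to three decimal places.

0.979

Series (U1 and U2): 0.89100 × 0.82700 = 0.73686
Series (U6 and U7): 0.77200 × 0.98900 = 0.76351
Parallel (U4, U5, and [0.76351]): 1 − (1 − 0.88000)(1 − 0.83300)(1 − 0.76351) = 0.99526
Series (U3 and [0.99526]): 0.92600 × 0.99526 = 0.92161
Parallel ([0.73686] and [0.92161]): 1 − (1 − 0.73686)(1 − 0.92161) = 0.979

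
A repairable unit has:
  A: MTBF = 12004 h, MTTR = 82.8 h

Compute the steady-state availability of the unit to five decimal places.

A(A) = MTBF/(MTBF+MTTR) = 12004/(12004+82.8) = 0.99315

0.99315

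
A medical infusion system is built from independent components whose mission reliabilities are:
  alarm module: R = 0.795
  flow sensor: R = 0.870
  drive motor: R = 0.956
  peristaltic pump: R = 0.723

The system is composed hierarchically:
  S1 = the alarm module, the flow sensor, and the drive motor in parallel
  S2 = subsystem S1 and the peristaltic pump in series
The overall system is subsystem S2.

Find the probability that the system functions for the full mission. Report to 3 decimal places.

0.722

Parallel (alarm module, flow sensor, and drive motor): 1 − (1 − 0.79500)(1 − 0.87000)(1 − 0.95600) = 0.99883
Series ([0.99883] and peristaltic pump): 0.99883 × 0.72300 = 0.722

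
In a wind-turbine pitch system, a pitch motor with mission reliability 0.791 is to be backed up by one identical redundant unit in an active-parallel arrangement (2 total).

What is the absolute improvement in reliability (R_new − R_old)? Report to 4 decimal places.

R_before = 0.791
R_after = 1 − (1 − 0.791)^2 = 0.9563
ΔR = 0.9563 − 0.791 = 0.1653

0.1653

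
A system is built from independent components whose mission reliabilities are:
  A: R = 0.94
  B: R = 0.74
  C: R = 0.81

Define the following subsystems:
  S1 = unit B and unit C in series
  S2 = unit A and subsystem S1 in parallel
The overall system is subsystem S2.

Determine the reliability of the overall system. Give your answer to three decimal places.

0.976

Series (B and C): 0.74000 × 0.81000 = 0.59940
Parallel (A and [0.59940]): 1 − (1 − 0.94000)(1 − 0.59940) = 0.976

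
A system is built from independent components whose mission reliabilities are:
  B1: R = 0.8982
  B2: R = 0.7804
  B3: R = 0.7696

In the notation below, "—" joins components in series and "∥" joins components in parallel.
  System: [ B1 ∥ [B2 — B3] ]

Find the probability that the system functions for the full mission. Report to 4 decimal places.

0.9593

Series (B2 and B3): 0.780400 × 0.769600 = 0.600596
Parallel (B1 and [0.600596]): 1 − (1 − 0.898200)(1 − 0.600596) = 0.9593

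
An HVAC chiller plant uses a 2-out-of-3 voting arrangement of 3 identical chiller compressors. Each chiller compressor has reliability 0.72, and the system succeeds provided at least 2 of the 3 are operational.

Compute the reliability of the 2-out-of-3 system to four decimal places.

0.8087

R = Σ_{i=2}^{3} C(3,i) p^i (1−p)^{3−i} with p = 0.72
C(3,2)·0.72^2·0.28^1 = 0.435456
C(3,3)·0.72^3·0.28^0 = 0.373248
Sum = 0.8087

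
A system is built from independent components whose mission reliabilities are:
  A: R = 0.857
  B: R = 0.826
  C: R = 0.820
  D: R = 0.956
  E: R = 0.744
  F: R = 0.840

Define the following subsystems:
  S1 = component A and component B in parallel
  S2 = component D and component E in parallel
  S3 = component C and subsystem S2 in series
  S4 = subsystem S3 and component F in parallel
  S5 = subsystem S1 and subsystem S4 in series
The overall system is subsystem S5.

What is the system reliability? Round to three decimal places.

Parallel (A and B): 1 − (1 − 0.85700)(1 − 0.82600) = 0.97512
Parallel (D and E): 1 − (1 − 0.95600)(1 − 0.74400) = 0.98874
Series (C and [0.98874]): 0.82000 × 0.98874 = 0.81077
Parallel ([0.81077] and F): 1 − (1 − 0.81077)(1 − 0.84000) = 0.96972
Series ([0.97512] and [0.96972]): 0.97512 × 0.96972 = 0.946

0.946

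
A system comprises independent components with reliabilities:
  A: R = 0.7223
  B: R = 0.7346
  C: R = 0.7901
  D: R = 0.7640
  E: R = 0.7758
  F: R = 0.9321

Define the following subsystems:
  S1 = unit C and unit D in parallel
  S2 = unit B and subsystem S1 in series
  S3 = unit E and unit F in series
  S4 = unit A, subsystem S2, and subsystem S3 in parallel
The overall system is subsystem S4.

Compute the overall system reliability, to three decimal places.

Parallel (C and D): 1 − (1 − 0.79010)(1 − 0.76400) = 0.95046
Series (B and [0.95046]): 0.73460 × 0.95046 = 0.69821
Series (E and F): 0.77580 × 0.93210 = 0.72312
Parallel (A, [0.69821], and [0.72312]): 1 − (1 − 0.72230)(1 − 0.69821)(1 − 0.72312) = 0.977

0.977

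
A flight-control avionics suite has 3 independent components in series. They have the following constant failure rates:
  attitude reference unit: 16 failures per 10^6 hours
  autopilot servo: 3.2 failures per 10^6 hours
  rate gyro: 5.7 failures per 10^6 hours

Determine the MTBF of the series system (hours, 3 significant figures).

40200

Series of exponential components: λ_sys = Σ λ_i
λ_sys = 0.000016 + 0.0000032 + 0.0000057 = 2.4900e-05 /h
MTBF = 1 / λ_sys = 40200 h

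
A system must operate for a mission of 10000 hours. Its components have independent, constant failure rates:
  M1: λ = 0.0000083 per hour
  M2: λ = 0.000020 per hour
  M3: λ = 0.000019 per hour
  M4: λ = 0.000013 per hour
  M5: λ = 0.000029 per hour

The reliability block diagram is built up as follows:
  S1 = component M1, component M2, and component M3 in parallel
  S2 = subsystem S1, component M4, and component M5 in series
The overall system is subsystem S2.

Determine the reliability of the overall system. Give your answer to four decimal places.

0.6554

R(M1) = exp(−0.0000083 × 10000) = 0.920351
R(M2) = exp(−0.000020 × 10000) = 0.818731
R(M3) = exp(−0.000019 × 10000) = 0.826959
R(M4) = exp(−0.000013 × 10000) = 0.878095
R(M5) = exp(−0.000029 × 10000) = 0.748264
Parallel (M1, M2, and M3): 1 − (1 − 0.920351)(1 − 0.818731)(1 − 0.826959) = 0.997502
Series ([0.997502], M4, and M5): 0.997502 × 0.878095 × 0.748264 = 0.6554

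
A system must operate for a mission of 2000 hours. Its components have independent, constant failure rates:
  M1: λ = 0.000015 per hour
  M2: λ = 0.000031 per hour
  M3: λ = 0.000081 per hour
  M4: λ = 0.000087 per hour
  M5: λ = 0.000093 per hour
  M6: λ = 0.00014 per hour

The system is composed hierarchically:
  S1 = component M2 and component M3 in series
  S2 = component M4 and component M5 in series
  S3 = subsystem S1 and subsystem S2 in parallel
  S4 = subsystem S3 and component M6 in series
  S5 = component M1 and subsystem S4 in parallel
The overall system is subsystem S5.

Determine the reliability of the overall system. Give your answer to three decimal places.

0.991

R(M1) = exp(−0.000015 × 2000) = 0.97045
R(M2) = exp(−0.000031 × 2000) = 0.93988
R(M3) = exp(−0.000081 × 2000) = 0.85044
R(M4) = exp(−0.000087 × 2000) = 0.84030
R(M5) = exp(−0.000093 × 2000) = 0.83027
R(M6) = exp(−0.00014 × 2000) = 0.75578
Series (M2 and M3): 0.93988 × 0.85044 = 0.79931
Series (M4 and M5): 0.84030 × 0.83027 = 0.69768
Parallel ([0.79931] and [0.69768]): 1 − (1 − 0.79931)(1 − 0.69768) = 0.93933
Series ([0.93933] and M6): 0.93933 × 0.75578 = 0.70993
Parallel (M1 and [0.70993]): 1 − (1 − 0.97045)(1 − 0.70993) = 0.991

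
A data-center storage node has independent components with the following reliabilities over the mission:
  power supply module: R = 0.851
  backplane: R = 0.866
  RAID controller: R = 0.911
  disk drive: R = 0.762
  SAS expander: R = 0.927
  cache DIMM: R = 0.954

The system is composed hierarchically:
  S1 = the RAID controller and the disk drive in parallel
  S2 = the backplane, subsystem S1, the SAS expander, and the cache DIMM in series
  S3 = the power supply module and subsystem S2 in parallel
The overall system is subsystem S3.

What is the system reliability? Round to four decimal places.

0.9627

Parallel (RAID controller and disk drive): 1 − (1 − 0.911000)(1 − 0.762000) = 0.978818
Series (backplane, [0.978818], SAS expander, and cache DIMM): 0.866000 × 0.978818 × 0.927000 × 0.954000 = 0.749632
Parallel (power supply module and [0.749632]): 1 − (1 − 0.851000)(1 − 0.749632) = 0.9627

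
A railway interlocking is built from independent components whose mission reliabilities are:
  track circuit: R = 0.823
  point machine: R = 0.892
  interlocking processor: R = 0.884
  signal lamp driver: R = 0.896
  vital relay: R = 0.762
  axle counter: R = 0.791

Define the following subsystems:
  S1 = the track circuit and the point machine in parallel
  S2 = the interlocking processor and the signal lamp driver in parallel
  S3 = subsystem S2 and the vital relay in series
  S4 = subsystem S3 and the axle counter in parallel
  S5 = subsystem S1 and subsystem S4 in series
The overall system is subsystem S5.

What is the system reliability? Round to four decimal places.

Parallel (track circuit and point machine): 1 − (1 − 0.823000)(1 − 0.892000) = 0.980884
Parallel (interlocking processor and signal lamp driver): 1 − (1 − 0.884000)(1 − 0.896000) = 0.987936
Series ([0.987936] and vital relay): 0.987936 × 0.762000 = 0.752807
Parallel ([0.752807] and axle counter): 1 − (1 − 0.752807)(1 − 0.791000) = 0.948337
Series ([0.980884] and [0.948337]): 0.980884 × 0.948337 = 0.9302

0.9302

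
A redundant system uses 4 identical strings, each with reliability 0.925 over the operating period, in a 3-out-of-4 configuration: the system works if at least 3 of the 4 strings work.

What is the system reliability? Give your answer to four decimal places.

R = Σ_{i=3}^{4} C(4,i) p^i (1−p)^{4−i} with p = 0.925
C(4,3)·0.925^3·0.075^1 = 0.237436
C(4,4)·0.925^4·0.075^0 = 0.732094
Sum = 0.9695

0.9695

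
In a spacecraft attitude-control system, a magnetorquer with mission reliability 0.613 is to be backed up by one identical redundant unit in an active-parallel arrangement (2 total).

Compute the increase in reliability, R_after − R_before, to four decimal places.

0.2372

R_before = 0.613
R_after = 1 − (1 − 0.613)^2 = 0.8502
ΔR = 0.8502 − 0.613 = 0.2372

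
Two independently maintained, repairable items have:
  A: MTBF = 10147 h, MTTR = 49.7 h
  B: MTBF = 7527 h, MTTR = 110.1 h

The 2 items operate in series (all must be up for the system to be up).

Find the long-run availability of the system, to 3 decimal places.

0.981

A(A) = MTBF/(MTBF+MTTR) = 10147/(10147+49.7) = 0.995126
A(B) = MTBF/(MTBF+MTTR) = 7527/(7527+110.1) = 0.985584
Series availability: 0.995126 × 0.985584 = 0.981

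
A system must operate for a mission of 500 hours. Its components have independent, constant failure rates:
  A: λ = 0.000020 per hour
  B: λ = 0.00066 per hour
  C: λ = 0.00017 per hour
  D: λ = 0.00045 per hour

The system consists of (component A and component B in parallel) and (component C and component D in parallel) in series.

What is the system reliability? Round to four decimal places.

R(A) = exp(−0.000020 × 500) = 0.990050
R(B) = exp(−0.00066 × 500) = 0.718924
R(C) = exp(−0.00017 × 500) = 0.918512
R(D) = exp(−0.00045 × 500) = 0.798516
Parallel (A and B): 1 − (1 − 0.990050)(1 − 0.718924) = 0.997203
Parallel (C and D): 1 − (1 − 0.918512)(1 − 0.798516) = 0.983581
Series ([0.997203] and [0.983581]): 0.997203 × 0.983581 = 0.9808

0.9808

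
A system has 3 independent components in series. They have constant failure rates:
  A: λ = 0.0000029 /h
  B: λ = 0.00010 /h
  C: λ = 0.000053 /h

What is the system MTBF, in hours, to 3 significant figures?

6410

Series of exponential components: λ_sys = Σ λ_i
λ_sys = 0.0000029 + 0.00010 + 0.000053 = 1.5590e-04 /h
MTBF = 1 / λ_sys = 6410 h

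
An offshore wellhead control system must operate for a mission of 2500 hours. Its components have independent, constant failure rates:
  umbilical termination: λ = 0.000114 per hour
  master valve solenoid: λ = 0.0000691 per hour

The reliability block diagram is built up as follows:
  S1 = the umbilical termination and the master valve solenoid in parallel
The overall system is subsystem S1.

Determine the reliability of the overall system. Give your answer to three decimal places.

0.961

R(umbilical termination) = exp(−0.000114 × 2500) = 0.75201
R(master valve solenoid) = exp(−0.0000691 × 2500) = 0.84135
Parallel (umbilical termination and master valve solenoid): 1 − (1 − 0.75201)(1 − 0.84135) = 0.961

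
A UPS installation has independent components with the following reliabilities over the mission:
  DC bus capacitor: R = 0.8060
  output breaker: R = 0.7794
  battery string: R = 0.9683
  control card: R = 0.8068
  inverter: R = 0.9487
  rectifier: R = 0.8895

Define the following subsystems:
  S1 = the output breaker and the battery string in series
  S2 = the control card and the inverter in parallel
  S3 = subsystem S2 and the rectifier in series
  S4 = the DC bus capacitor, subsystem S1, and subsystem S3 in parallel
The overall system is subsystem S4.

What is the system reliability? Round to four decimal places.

0.9943

Series (output breaker and battery string): 0.779400 × 0.968300 = 0.754693
Parallel (control card and inverter): 1 − (1 − 0.806800)(1 − 0.948700) = 0.990089
Series ([0.990089] and rectifier): 0.990089 × 0.889500 = 0.880684
Parallel (DC bus capacitor, [0.754693], and [0.880684]): 1 − (1 − 0.806000)(1 − 0.754693)(1 − 0.880684) = 0.9943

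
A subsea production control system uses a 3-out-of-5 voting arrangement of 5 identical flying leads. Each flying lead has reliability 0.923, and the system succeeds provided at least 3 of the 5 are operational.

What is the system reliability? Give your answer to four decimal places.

0.9959

R = Σ_{i=3}^{5} C(5,i) p^i (1−p)^{5−i} with p = 0.923
C(5,3)·0.923^3·0.077^2 = 0.046622
C(5,4)·0.923^4·0.077^1 = 0.279426
C(5,5)·0.923^5·0.077^0 = 0.669898
Sum = 0.9959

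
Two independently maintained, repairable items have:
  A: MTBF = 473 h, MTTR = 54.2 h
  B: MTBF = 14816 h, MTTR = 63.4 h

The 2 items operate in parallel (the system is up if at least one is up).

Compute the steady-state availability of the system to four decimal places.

A(A) = MTBF/(MTBF+MTTR) = 473/(473+54.2) = 0.897193
A(B) = MTBF/(MTBF+MTTR) = 14816/(14816+63.4) = 0.995739
Parallel availability: 1 − (1 − 0.897193)(1 − 0.995739) = 0.9996

0.9996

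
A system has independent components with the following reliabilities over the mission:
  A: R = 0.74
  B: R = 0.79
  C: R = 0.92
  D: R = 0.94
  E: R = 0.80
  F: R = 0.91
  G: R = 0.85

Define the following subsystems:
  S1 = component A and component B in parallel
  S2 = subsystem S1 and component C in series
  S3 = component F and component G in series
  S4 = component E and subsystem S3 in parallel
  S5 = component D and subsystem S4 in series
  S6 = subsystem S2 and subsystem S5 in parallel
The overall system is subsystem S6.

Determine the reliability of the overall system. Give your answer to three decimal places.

0.987

Parallel (A and B): 1 − (1 − 0.74000)(1 − 0.79000) = 0.94540
Series ([0.94540] and C): 0.94540 × 0.92000 = 0.86977
Series (F and G): 0.91000 × 0.85000 = 0.77350
Parallel (E and [0.77350]): 1 − (1 − 0.80000)(1 − 0.77350) = 0.95470
Series (D and [0.95470]): 0.94000 × 0.95470 = 0.89742
Parallel ([0.86977] and [0.89742]): 1 − (1 − 0.86977)(1 − 0.89742) = 0.987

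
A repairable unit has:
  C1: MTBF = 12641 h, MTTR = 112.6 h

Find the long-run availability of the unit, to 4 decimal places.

A(C1) = MTBF/(MTBF+MTTR) = 12641/(12641+112.6) = 0.9912

0.9912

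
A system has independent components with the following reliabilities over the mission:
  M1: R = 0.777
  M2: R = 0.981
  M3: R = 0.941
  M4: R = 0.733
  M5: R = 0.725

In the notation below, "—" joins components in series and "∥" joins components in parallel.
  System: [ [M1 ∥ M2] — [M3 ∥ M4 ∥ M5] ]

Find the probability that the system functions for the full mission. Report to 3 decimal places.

Parallel (M1 and M2): 1 − (1 − 0.77700)(1 − 0.98100) = 0.99576
Parallel (M3, M4, and M5): 1 − (1 − 0.94100)(1 − 0.73300)(1 − 0.72500) = 0.99567
Series ([0.99576] and [0.99567]): 0.99576 × 0.99567 = 0.991

0.991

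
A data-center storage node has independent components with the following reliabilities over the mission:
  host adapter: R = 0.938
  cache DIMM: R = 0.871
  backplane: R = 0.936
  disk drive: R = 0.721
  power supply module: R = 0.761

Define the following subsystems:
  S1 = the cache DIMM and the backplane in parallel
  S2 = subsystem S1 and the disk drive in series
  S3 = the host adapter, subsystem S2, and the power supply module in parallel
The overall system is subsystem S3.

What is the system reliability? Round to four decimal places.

Parallel (cache DIMM and backplane): 1 − (1 − 0.871000)(1 − 0.936000) = 0.991744
Series ([0.991744] and disk drive): 0.991744 × 0.721000 = 0.715047
Parallel (host adapter, [0.715047], and power supply module): 1 − (1 − 0.938000)(1 − 0.715047)(1 − 0.761000) = 0.9958

0.9958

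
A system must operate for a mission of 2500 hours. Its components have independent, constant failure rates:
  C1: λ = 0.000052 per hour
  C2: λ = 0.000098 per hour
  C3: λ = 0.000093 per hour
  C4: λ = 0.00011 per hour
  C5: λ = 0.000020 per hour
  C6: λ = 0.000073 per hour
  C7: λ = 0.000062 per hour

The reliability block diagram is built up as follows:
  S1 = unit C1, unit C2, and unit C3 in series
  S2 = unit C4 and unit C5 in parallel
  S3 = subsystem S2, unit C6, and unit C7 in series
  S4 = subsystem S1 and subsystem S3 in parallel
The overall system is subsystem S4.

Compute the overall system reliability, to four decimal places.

R(C1) = exp(−0.000052 × 2500) = 0.878095
R(C2) = exp(−0.000098 × 2500) = 0.782705
R(C3) = exp(−0.000093 × 2500) = 0.792550
R(C4) = exp(−0.00011 × 2500) = 0.759572
R(C5) = exp(−0.000020 × 2500) = 0.951229
R(C6) = exp(−0.000073 × 2500) = 0.833185
R(C7) = exp(−0.000062 × 2500) = 0.856415
Series (C1, C2, and C3): 0.878095 × 0.782705 × 0.792550 = 0.544711
Parallel (C4 and C5): 1 − (1 − 0.759572)(1 − 0.951229) = 0.988274
Series ([0.988274], C6, and C7): 0.988274 × 0.833185 × 0.856415 = 0.705185
Parallel ([0.544711] and [0.705185]): 1 − (1 − 0.544711)(1 − 0.705185) = 0.8658

0.8658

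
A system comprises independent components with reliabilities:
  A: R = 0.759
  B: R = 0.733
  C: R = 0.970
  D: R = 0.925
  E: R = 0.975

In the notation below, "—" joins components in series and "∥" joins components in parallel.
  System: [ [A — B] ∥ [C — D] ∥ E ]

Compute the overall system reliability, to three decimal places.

0.999

Series (A and B): 0.75900 × 0.73300 = 0.55635
Series (C and D): 0.97000 × 0.92500 = 0.89725
Parallel ([0.55635], [0.89725], and E): 1 − (1 − 0.55635)(1 − 0.89725)(1 − 0.97500) = 0.999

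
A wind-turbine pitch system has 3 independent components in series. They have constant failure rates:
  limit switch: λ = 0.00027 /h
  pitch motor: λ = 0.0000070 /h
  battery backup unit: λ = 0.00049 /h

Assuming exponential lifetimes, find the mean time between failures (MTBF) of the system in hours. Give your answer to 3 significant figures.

1300

Series of exponential components: λ_sys = Σ λ_i
λ_sys = 0.00027 + 0.0000070 + 0.00049 = 7.6700e-04 /h
MTBF = 1 / λ_sys = 1300 h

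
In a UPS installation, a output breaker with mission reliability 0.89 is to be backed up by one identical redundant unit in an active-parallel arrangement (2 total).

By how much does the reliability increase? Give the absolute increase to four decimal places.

0.0979

R_before = 0.89
R_after = 1 − (1 − 0.89)^2 = 0.9879
ΔR = 0.9879 − 0.89 = 0.0979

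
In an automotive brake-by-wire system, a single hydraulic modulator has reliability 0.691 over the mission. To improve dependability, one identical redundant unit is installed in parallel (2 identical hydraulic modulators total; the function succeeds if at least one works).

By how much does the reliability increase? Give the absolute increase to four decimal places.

0.2135

R_before = 0.691
R_after = 1 − (1 − 0.691)^2 = 0.9045
ΔR = 0.9045 − 0.691 = 0.2135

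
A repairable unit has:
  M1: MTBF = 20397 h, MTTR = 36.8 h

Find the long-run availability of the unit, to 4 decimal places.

0.9982

A(M1) = MTBF/(MTBF+MTTR) = 20397/(20397+36.8) = 0.9982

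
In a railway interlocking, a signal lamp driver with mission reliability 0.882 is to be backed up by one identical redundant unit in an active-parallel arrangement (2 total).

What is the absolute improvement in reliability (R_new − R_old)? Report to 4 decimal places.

0.1041

R_before = 0.882
R_after = 1 − (1 − 0.882)^2 = 0.9861
ΔR = 0.9861 − 0.882 = 0.1041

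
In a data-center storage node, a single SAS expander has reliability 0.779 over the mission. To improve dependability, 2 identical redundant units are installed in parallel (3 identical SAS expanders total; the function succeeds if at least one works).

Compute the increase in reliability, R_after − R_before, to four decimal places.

R_before = 0.779
R_after = 1 − (1 − 0.779)^3 = 0.9892
ΔR = 0.9892 − 0.779 = 0.2102

0.2102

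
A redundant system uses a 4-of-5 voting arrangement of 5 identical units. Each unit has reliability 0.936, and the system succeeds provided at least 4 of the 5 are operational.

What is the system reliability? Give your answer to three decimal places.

R = Σ_{i=4}^{5} C(5,i) p^i (1−p)^{5−i} with p = 0.936
C(5,4)·0.936^4·0.064^1 = 0.24561
C(5,5)·0.936^5·0.064^0 = 0.71842
Sum = 0.964

0.964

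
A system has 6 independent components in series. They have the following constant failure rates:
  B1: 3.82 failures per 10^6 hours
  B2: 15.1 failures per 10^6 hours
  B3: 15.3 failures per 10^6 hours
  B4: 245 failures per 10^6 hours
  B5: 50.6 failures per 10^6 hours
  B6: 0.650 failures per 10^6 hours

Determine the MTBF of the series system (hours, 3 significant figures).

Series of exponential components: λ_sys = Σ λ_i
λ_sys = 0.00000382 + 0.0000151 + 0.0000153 + 0.000245 + 0.0000506 + 0.000000650 = 3.3047e-04 /h
MTBF = 1 / λ_sys = 3030 h

3030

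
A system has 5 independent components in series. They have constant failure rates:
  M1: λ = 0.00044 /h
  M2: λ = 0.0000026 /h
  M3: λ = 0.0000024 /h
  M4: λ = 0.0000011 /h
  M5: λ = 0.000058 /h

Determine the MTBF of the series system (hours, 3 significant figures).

Series of exponential components: λ_sys = Σ λ_i
λ_sys = 0.00044 + 0.0000026 + 0.0000024 + 0.0000011 + 0.000058 = 5.0410e-04 /h
MTBF = 1 / λ_sys = 1980 h

1980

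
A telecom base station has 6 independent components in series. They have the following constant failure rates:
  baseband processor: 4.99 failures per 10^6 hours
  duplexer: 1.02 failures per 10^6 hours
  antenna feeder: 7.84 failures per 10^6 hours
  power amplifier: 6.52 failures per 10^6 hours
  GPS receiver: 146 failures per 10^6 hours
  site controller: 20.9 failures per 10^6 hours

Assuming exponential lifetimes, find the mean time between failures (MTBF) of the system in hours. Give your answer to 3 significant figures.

Series of exponential components: λ_sys = Σ λ_i
λ_sys = 0.00000499 + 0.00000102 + 0.00000784 + 0.00000652 + 0.000146 + 0.0000209 = 1.8727e-04 /h
MTBF = 1 / λ_sys = 5340 h

5340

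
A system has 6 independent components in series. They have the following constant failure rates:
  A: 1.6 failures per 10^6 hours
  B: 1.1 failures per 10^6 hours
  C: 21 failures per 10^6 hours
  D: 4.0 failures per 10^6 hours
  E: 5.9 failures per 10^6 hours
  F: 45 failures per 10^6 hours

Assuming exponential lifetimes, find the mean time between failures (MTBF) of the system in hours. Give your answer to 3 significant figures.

Series of exponential components: λ_sys = Σ λ_i
λ_sys = 0.0000016 + 0.0000011 + 0.000021 + 0.0000040 + 0.0000059 + 0.000045 = 7.8600e-05 /h
MTBF = 1 / λ_sys = 12700 h

12700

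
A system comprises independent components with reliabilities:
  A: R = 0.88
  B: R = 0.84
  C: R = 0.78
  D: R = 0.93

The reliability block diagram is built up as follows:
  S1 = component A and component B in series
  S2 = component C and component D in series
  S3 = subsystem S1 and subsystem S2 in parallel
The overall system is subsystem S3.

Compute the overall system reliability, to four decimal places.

0.9284

Series (A and B): 0.880000 × 0.840000 = 0.739200
Series (C and D): 0.780000 × 0.930000 = 0.725400
Parallel ([0.739200] and [0.725400]): 1 − (1 − 0.739200)(1 − 0.725400) = 0.9284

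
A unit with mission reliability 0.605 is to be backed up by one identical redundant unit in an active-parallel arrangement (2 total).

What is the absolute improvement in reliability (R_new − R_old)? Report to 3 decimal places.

0.239

R_before = 0.605
R_after = 1 − (1 − 0.605)^2 = 0.844
ΔR = 0.844 − 0.605 = 0.239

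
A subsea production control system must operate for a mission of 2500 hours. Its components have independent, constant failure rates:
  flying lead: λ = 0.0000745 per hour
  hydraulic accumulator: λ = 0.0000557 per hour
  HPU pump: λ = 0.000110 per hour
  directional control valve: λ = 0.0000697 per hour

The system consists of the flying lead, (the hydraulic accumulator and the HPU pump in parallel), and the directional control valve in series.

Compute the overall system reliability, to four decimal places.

R(flying lead) = exp(−0.0000745 × 2500) = 0.830066
R(hydraulic accumulator) = exp(−0.0000557 × 2500) = 0.870010
R(HPU pump) = exp(−0.000110 × 2500) = 0.759572
R(directional control valve) = exp(−0.0000697 × 2500) = 0.840087
Parallel (hydraulic accumulator and HPU pump): 1 − (1 − 0.870010)(1 − 0.759572) = 0.968747
Series (flying lead, [0.968747], and directional control valve): 0.830066 × 0.968747 × 0.840087 = 0.6755

0.6755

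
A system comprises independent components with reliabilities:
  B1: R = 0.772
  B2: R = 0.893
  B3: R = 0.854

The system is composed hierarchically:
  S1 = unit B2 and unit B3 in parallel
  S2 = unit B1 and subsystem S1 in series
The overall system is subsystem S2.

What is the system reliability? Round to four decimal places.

Parallel (B2 and B3): 1 − (1 − 0.893000)(1 − 0.854000) = 0.984378
Series (B1 and [0.984378]): 0.772000 × 0.984378 = 0.7599

0.7599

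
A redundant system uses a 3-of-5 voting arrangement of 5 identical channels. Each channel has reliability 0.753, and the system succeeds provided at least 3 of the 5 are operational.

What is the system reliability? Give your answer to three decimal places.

0.900

R = Σ_{i=3}^{5} C(5,i) p^i (1−p)^{5−i} with p = 0.753
C(5,3)·0.753^3·0.247^2 = 0.26048
C(5,4)·0.753^4·0.247^1 = 0.39705
C(5,5)·0.753^5·0.247^0 = 0.24209
Sum = 0.900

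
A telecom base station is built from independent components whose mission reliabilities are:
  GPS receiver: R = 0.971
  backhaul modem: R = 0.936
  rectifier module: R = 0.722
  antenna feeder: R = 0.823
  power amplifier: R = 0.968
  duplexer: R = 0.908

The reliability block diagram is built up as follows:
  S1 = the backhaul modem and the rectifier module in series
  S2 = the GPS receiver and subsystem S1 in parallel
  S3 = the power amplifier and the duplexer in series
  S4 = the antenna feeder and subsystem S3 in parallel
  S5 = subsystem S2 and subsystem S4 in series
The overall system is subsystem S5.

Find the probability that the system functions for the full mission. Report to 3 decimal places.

Series (backhaul modem and rectifier module): 0.93600 × 0.72200 = 0.67579
Parallel (GPS receiver and [0.67579]): 1 − (1 − 0.97100)(1 − 0.67579) = 0.99060
Series (power amplifier and duplexer): 0.96800 × 0.90800 = 0.87894
Parallel (antenna feeder and [0.87894]): 1 − (1 − 0.82300)(1 − 0.87894) = 0.97857
Series ([0.99060] and [0.97857]): 0.99060 × 0.97857 = 0.969

0.969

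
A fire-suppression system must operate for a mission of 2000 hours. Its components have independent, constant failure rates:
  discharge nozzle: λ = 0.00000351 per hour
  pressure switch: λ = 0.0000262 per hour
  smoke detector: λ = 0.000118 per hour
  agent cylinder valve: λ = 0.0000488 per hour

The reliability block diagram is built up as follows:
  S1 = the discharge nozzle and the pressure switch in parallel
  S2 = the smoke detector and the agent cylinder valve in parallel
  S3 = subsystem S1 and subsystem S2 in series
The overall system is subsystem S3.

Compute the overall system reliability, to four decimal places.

R(discharge nozzle) = exp(−0.00000351 × 2000) = 0.993005
R(pressure switch) = exp(−0.0000262 × 2000) = 0.948949
R(smoke detector) = exp(−0.000118 × 2000) = 0.789781
R(agent cylinder valve) = exp(−0.0000488 × 2000) = 0.907012
Parallel (discharge nozzle and pressure switch): 1 − (1 − 0.993005)(1 − 0.948949) = 0.999643
Parallel (smoke detector and agent cylinder valve): 1 − (1 − 0.789781)(1 − 0.907012) = 0.980452
Series ([0.999643] and [0.980452]): 0.999643 × 0.980452 = 0.9801

0.9801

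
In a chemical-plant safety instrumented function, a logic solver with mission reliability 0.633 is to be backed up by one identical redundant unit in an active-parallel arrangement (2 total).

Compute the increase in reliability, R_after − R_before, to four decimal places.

0.2323

R_before = 0.633
R_after = 1 − (1 − 0.633)^2 = 0.8653
ΔR = 0.8653 − 0.633 = 0.2323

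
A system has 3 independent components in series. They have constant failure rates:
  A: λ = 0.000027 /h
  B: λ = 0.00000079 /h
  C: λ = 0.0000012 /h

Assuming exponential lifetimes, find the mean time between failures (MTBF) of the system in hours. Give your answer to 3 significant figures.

34500

Series of exponential components: λ_sys = Σ λ_i
λ_sys = 0.000027 + 0.00000079 + 0.0000012 = 2.8990e-05 /h
MTBF = 1 / λ_sys = 34500 h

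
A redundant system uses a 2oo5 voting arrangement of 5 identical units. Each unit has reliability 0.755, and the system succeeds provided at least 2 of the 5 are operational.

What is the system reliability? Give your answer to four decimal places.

0.9855

R = Σ_{i=2}^{5} C(5,i) p^i (1−p)^{5−i} with p = 0.755
C(5,2)·0.755^2·0.245^3 = 0.083829
C(5,3)·0.755^3·0.245^2 = 0.258329
C(5,4)·0.755^4·0.245^1 = 0.398037
C(5,5)·0.755^5·0.245^0 = 0.245321
Sum = 0.9855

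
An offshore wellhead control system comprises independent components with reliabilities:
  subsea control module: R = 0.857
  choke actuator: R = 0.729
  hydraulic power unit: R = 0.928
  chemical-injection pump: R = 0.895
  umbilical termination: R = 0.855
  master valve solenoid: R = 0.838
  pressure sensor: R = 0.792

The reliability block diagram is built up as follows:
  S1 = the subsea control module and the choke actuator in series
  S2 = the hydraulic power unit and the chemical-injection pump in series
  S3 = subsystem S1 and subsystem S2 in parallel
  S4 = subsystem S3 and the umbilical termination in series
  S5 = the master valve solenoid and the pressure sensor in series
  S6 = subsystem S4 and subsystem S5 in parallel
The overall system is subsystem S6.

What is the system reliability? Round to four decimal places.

0.9330

Series (subsea control module and choke actuator): 0.857000 × 0.729000 = 0.624753
Series (hydraulic power unit and chemical-injection pump): 0.928000 × 0.895000 = 0.830560
Parallel ([0.624753] and [0.830560]): 1 − (1 − 0.624753)(1 − 0.830560) = 0.936418
Series ([0.936418] and umbilical termination): 0.936418 × 0.855000 = 0.800637
Series (master valve solenoid and pressure sensor): 0.838000 × 0.792000 = 0.663696
Parallel ([0.800637] and [0.663696]): 1 − (1 − 0.800637)(1 − 0.663696) = 0.9330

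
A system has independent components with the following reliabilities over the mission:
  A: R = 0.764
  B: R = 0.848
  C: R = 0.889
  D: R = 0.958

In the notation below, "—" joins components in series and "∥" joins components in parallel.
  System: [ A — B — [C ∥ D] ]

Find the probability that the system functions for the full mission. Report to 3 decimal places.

0.645

Parallel (C and D): 1 − (1 − 0.88900)(1 − 0.95800) = 0.99534
Series (A, B, and [0.99534]): 0.76400 × 0.84800 × 0.99534 = 0.645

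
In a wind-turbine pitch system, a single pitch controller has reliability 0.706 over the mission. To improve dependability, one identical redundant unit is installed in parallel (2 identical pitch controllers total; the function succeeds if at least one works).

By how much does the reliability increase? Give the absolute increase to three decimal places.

0.208

R_before = 0.706
R_after = 1 − (1 − 0.706)^2 = 0.914
ΔR = 0.914 − 0.706 = 0.208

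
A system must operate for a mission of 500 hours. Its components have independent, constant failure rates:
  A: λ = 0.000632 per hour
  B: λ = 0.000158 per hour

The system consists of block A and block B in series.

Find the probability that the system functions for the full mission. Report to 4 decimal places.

R(A) = exp(−0.000632 × 500) = 0.729059
R(B) = exp(−0.000158 × 500) = 0.924040
Series (A and B): 0.729059 × 0.924040 = 0.6737

0.6737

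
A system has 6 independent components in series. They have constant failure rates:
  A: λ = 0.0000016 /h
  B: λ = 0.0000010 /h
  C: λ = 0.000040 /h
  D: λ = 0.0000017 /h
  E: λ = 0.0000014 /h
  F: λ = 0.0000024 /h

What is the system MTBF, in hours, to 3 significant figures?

Series of exponential components: λ_sys = Σ λ_i
λ_sys = 0.0000016 + 0.0000010 + 0.000040 + 0.0000017 + 0.0000014 + 0.0000024 = 4.8100e-05 /h
MTBF = 1 / λ_sys = 20800 h

20800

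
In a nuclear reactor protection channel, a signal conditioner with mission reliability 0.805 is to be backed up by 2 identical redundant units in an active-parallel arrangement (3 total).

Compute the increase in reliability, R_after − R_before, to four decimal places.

0.1876

R_before = 0.805
R_after = 1 − (1 − 0.805)^3 = 0.9926
ΔR = 0.9926 − 0.805 = 0.1876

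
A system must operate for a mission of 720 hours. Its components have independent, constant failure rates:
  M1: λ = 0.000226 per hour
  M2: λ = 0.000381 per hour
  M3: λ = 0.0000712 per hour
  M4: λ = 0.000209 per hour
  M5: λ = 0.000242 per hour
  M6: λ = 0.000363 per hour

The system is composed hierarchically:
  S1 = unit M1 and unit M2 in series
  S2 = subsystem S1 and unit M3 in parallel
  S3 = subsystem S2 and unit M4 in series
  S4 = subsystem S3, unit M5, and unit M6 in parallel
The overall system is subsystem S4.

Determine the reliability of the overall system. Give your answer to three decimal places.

R(M1) = exp(−0.000226 × 720) = 0.84983
R(M2) = exp(−0.000381 × 720) = 0.76009
R(M3) = exp(−0.0000712 × 720) = 0.95003
R(M4) = exp(−0.000209 × 720) = 0.86029
R(M5) = exp(−0.000242 × 720) = 0.84010
R(M6) = exp(−0.000363 × 720) = 0.77000
Series (M1 and M2): 0.84983 × 0.76009 = 0.64595
Parallel ([0.64595] and M3): 1 − (1 − 0.64595)(1 − 0.95003) = 0.98231
Series ([0.98231] and M4): 0.98231 × 0.86029 = 0.84507
Parallel ([0.84507], M5, and M6): 1 − (1 − 0.84507)(1 − 0.84010)(1 − 0.77000) = 0.994

0.994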